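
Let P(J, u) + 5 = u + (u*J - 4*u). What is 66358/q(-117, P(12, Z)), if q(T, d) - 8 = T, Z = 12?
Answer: -66358/109 ≈ -608.79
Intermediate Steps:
P(J, u) = -5 - 3*u + J*u (P(J, u) = -5 + (u + (u*J - 4*u)) = -5 + (u + (J*u - 4*u)) = -5 + (u + (-4*u + J*u)) = -5 + (-3*u + J*u) = -5 - 3*u + J*u)
q(T, d) = 8 + T
66358/q(-117, P(12, Z)) = 66358/(8 - 117) = 66358/(-109) = 66358*(-1/109) = -66358/109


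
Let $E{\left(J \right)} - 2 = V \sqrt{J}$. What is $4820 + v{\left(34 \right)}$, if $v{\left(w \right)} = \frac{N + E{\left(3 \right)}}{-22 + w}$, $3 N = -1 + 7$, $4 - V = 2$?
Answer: $\frac{14461}{3} + \frac{\sqrt{3}}{6} \approx 4820.6$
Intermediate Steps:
$V = 2$ ($V = 4 - 2 = 2$)
$N = 2$ ($N = \frac{-1 + 7}{3} = \frac{1}{3} \cdot 6 = 2$)
$E{\left(J \right)} = 2 + 2 \sqrt{J}$
$v{\left(w \right)} = \frac{4 + 2 \sqrt{3}}{-22 + w}$ ($v{\left(w \right)} = \frac{2 + \left(2 + 2 \sqrt{3}\right)}{-22 + w} = \frac{4 + 2 \sqrt{3}}{-22 + w}$)
$4820 + v{\left(34 \right)} = 4820 + \frac{2 \left(2 + \sqrt{3}\right)}{-22 + 34} = 4820 + \frac{2 \left(2 + \sqrt{3}\right)}{12} = 4820 + 2 \cdot \frac{1}{12} \left(2 + \sqrt{3}\right) = 4820 + \left(\frac{1}{3} + \frac{\sqrt{3}}{6}\right) = \frac{14461}{3} + \frac{\sqrt{3}}{6}$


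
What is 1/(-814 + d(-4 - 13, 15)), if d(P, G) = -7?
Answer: -1/821 ≈ -0.0012180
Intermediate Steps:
1/(-814 + d(-4 - 13, 15)) = 1/(-814 - 7) = 1/(-821) = -1/821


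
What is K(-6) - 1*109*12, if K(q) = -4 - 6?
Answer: -1318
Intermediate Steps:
K(q) = -10
K(-6) - 1*109*12 = -10 - 1*109*12 = -10 - 109*12 = -10 - 1308 = -1318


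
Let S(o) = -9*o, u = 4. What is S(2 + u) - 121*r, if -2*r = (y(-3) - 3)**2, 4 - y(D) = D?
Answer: 914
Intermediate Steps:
y(D) = 4 - D
r = -8 (r = -((4 - 1*(-3)) - 3)**2/2 = -((4 + 3) - 3)**2/2 = -(7 - 3)**2/2 = -1/2*4**2 = -1/2*16 = -8)
S(2 + u) - 121*r = -9*(2 + 4) - 121*(-8) = -9*6 + 968 = -54 + 968 = 914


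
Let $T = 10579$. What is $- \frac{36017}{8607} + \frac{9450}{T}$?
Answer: $- \frac{299687693}{91053453} \approx -3.2913$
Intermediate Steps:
$- \frac{36017}{8607} + \frac{9450}{T} = - \frac{36017}{8607} + \frac{9450}{10579} = - \frac{299687693}{91053453}$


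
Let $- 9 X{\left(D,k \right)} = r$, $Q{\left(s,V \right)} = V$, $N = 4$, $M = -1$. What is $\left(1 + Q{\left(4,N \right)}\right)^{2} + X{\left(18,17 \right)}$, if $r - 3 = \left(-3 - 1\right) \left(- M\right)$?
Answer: $\frac{226}{9} \approx 25.111$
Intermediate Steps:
$r = -1$ ($r = 3 + \left(-3 - 1\right) \left(\left(-1\right) \left(-1\right)\right) = 3 - 4 = -1$)
$X{\left(D,k \right)} = \frac{1}{9}$ ($X{\left(D,k \right)} = \left(- \frac{1}{9}\right) \left(-1\right) = \frac{1}{9}$)
$\left(1 + Q{\left(4,N \right)}\right)^{2} + X{\left(18,17 \right)} = \left(1 + 4\right)^{2} + \frac{1}{9} = 5^{2} + \frac{1}{9} = 25 + \frac{1}{9} = \frac{226}{9}$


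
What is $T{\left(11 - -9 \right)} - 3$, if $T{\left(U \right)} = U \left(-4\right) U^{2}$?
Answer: $-32003$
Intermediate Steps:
$T{\left(U \right)} = - 4 U^{3}$ ($T{\left(U \right)} = - 4 U U^{2} = - 4 U^{3}$)
$T{\left(11 - -9 \right)} - 3 = - 4 \left(11 - -9\right)^{3} - 3 = - 4 \left(11 + 9\right)^{3} - 3 = - 4 \cdot 20^{3} - 3 = \left(-4\right) 8000 - 3 = -32000 - 3 = -32003$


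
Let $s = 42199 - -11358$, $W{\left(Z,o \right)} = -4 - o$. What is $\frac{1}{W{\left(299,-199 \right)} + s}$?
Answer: $\frac{1}{53752} \approx 1.8604 \cdot 10^{-5}$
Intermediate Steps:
$s = 53557$ ($s = 42199 + 11358 = 53557$)
$\frac{1}{W{\left(299,-199 \right)} + s} = \frac{1}{\left(-4 - -199\right) + 53557} = \frac{1}{\left(-4 + 199\right) + 53557} = \frac{1}{195 + 53557} = \frac{1}{53752}$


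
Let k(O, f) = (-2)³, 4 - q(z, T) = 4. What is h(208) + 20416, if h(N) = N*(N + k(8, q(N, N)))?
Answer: 62016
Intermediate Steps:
q(z, T) = 0 (q(z, T) = 4 - 1*4 = 4 - 4 = 0)
k(O, f) = -8
h(N) = N*(-8 + N) (h(N) = N*(N - 8) = N*(-8 + N))
h(208) + 20416 = 208*(-8 + 208) + 20416 = 208*200 + 20416 = 41600 + 20416 = 62016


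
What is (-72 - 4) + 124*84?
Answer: 10340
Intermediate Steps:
(-72 - 4) + 124*84 = -76 + 10416 = 10340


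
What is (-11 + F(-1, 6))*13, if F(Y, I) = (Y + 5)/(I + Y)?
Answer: -663/5 ≈ -132.60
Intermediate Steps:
F(Y, I) = (5 + Y)/(I + Y)
(-11 + F(-1, 6))*13 = (-11 + (5 - 1)/(6 - 1))*13 = (-11 + 4/5)*13 = (-11 + (⅕)*4)*13 = (-11 + ⅘)*13 = -51/5*13 = -663/5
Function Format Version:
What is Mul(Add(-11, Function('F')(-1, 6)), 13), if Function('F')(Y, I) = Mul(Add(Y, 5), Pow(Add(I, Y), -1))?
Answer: Rational(-663, 5) ≈ -132.60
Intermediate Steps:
Function('F')(Y, I) = Mul(Pow(Add(I, Y), -1), Add(5, Y)) (Function('F')(Y, I) = Mul(Add(5, Y), Pow(Add(I, Y), -1)) = Mul(Pow(Add(I, Y), -1), Add(5, Y)))
Mul(Add(-11, Function('F')(-1, 6)), 13) = Mul(Add(-11, Mul(Pow(Add(6, -1), -1), Add(5, -1))), 13) = Mul(Add(-11, Mul(Pow(5, -1), 4)), 13) = Mul(Add(-11, Mul(Rational(1, 5), 4)), 13) = Mul(Add(-11, Rational(4, 5)), 13) = Mul(Rational(-51, 5), 13) = Rational(-663, 5)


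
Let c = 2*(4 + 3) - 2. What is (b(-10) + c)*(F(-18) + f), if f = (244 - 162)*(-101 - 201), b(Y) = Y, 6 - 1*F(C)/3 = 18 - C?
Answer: -49708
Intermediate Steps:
F(C) = -36 + 3*C (F(C) = 18 - 3*(18 - C) = 18 + (-54 + 3*C) = -36 + 3*C)
c = 12 (c = 2*7 - 2 = 14 - 2 = 12)
f = -24764 (f = 82*(-302) = -24764)
(b(-10) + c)*(F(-18) + f) = (-10 + 12)*((-36 + 3*(-18)) - 24764) = 2*((-36 - 54) - 24764) = 2*(-90 - 24764) = 2*(-24854) = -49708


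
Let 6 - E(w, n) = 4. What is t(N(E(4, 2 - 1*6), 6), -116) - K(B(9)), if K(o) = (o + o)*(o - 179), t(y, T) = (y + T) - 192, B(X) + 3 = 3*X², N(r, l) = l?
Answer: -29582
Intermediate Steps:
E(w, n) = 2 (E(w, n) = 6 - 1*4 = 6 - 4 = 2)
B(X) = -3 + 3*X²
t(y, T) = -192 + T + y (t(y, T) = (T + y) - 192 = -192 + T + y)
K(o) = 2*o*(-179 + o) (K(o) = (2*o)*(-179 + o) = 2*o*(-179 + o))
t(N(E(4, 2 - 1*6), 6), -116) - K(B(9)) = (-192 - 116 + 6) - 2*(-3 + 3*9²)*(-179 + (-3 + 3*9²)) = -302 - 2*(-3 + 3*81)*(-179 + (-3 + 3*81)) = -302 - 2*(-3 + 243)*(-179 + (-3 + 243)) = -302 - 2*240*(-179 + 240) = -302 - 2*240*61 = -302 - 1*29280 = -302 - 29280 = -29582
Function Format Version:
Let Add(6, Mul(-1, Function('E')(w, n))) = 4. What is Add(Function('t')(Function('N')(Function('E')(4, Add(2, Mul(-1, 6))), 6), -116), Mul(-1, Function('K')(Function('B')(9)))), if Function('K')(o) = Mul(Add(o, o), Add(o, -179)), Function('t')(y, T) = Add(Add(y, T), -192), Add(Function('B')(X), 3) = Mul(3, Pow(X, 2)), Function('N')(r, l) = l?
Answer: -29582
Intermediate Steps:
Function('E')(w, n) = 2 (Function('E')(w, n) = Add(6, Mul(-1, 4)) = Add(6, -4) = 2)
Function('B')(X) = Add(-3, Mul(3, Pow(X, 2)))
Function('t')(y, T) = Add(-192, T, y) (Function('t')(y, T) = Add(Add(T, y), -192) = Add(-192, T, y))
Function('K')(o) = Mul(2, o, Add(-179, o)) (Function('K')(o) = Mul(Mul(2, o), Add(-179, o)) = Mul(2, o, Add(-179, o)))
Add(Function('t')(Function('N')(Function('E')(4, Add(2, Mul(-1, 6))), 6), -116), Mul(-1, Function('K')(Function('B')(9)))) = Add(Add(-192, -116, 6), Mul(-1, Mul(2, Add(-3, Mul(3, Pow(9, 2))), Add(-179, Add(-3, Mul(3, Pow(9, 2))))))) = Add(-302, Mul(-1, Mul(2, Add(-3, Mul(3, 81)), Add(-179, Add(-3, Mul(3, 81)))))) = Add(-302, Mul(-1, Mul(2, Add(-3, 243), Add(-179, Add(-3, 243))))) = Add(-302, Mul(-1, Mul(2, 240, Add(-179, 240)))) = Add(-302, Mul(-1, Mul(2, 240, 61))) = Add(-302, Mul(-1, 29280)) = Add(-302, -29280) = -29582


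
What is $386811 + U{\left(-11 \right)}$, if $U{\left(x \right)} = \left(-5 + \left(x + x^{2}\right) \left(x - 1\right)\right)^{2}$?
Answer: $2142436$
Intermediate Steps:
$U{\left(x \right)} = \left(-5 + \left(-1 + x\right) \left(x + x^{2}\right)\right)^{2}$ ($U{\left(x \right)} = \left(-5 + \left(x + x^{2}\right) \left(-1 + x\right)\right)^{2} = \left(-5 + \left(-1 + x\right) \left(x + x^{2}\right)\right)^{2}$)
$386811 + U{\left(-11 \right)} = 386811 + \left(5 - 11 - \left(-11\right)^{3}\right)^{2} = 386811 + \left(5 - 11 - -1331\right)^{2} = 386811 + \left(5 - 11 + 1331\right)^{2} = 386811 + 1325^{2} = 386811 + 1755625 = 2142436$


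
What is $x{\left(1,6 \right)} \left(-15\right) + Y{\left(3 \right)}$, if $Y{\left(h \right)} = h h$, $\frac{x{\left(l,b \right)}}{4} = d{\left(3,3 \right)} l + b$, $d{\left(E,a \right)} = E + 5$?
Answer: $-831$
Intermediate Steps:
$d{\left(E,a \right)} = 5 + E$
$x{\left(l,b \right)} = 4 b + 32 l$ ($x{\left(l,b \right)} = 4 \left(\left(5 + 3\right) l + b\right) = 4 \left(8 l + b\right) = 4 \left(b + 8 l\right) = 4 b + 32 l$)
$Y{\left(h \right)} = h^{2}$
$x{\left(1,6 \right)} \left(-15\right) + Y{\left(3 \right)} = \left(4 \cdot 6 + 32 \cdot 1\right) \left(-15\right) + 3^{2} = \left(24 + 32\right) \left(-15\right) + 9 = 56 \left(-15\right) + 9 = -840 + 9 = -831$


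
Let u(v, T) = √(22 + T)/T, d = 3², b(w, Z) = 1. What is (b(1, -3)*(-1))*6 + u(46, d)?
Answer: -6 + √31/9 ≈ -5.3814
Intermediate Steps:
d = 9
u(v, T) = √(22 + T)/T
(b(1, -3)*(-1))*6 + u(46, d) = (1*(-1))*6 + √(22 + 9)/9 = -1*6 + √31/9 = -6 + √31/9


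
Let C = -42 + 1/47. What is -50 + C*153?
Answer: -304219/47 ≈ -6472.7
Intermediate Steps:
C = -1973/47 (C = -42 + 1/47 = -1973/47 ≈ -41.979)
-50 + C*153 = -50 - 1973/47*153 = -50 - 301869/47 = -304219/47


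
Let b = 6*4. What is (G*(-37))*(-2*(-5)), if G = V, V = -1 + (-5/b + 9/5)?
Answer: -2627/12 ≈ -218.92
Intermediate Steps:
b = 24
V = 71/120 (V = -1 + (-5/24 + 9/5) = -1 + 191/120 = 71/120 ≈ 0.59167)
G = 71/120 ≈ 0.59167
(G*(-37))*(-2*(-5)) = ((71/120)*(-37))*(-2*(-5)) = -2627/120*10 = -2627/12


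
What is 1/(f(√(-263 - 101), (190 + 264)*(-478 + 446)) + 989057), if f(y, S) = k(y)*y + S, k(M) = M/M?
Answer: 974529/949706772205 - 2*I*√91/949706772205 ≈ 1.0261e-6 - 2.0089e-11*I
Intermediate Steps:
k(M) = 1
f(y, S) = S + y (f(y, S) = 1*y + S = y + S = S + y)
1/(f(√(-263 - 101), (190 + 264)*(-478 + 446)) + 989057) = 1/(((190 + 264)*(-478 + 446) + √(-263 - 101)) + 989057) = 1/((454*(-32) + √(-364)) + 989057) = 1/((-14528 + 2*I*√91) + 989057) = 1/(974529 + 2*I*√91)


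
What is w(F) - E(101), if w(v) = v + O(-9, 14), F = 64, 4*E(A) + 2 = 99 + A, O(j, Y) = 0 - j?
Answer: 47/2 ≈ 23.500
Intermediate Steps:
O(j, Y) = -j
E(A) = 97/4 + A/4 (E(A) = -1/2 + (99 + A)/4 = -1/2 + (99/4 + A/4) = 97/4 + A/4)
w(v) = 9 + v (w(v) = v - 1*(-9) = v + 9 = 9 + v)
w(F) - E(101) = (9 + 64) - (97/4 + (1/4)*101) = 73 - (97/4 + 101/4) = 73 - 1*99/2 = 73 - 99/2 = 47/2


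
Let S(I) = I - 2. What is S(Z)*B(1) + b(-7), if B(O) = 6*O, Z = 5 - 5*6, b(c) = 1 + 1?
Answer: -160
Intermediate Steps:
b(c) = 2
Z = -25 (Z = 5 - 30 = -25)
S(I) = -2 + I
S(Z)*B(1) + b(-7) = (-2 - 25)*(6*1) + 2 = -27*6 + 2 = -162 + 2 = -160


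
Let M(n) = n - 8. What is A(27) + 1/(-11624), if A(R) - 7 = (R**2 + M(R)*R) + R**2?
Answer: 22992271/11624 ≈ 1978.0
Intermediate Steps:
M(n) = -8 + n
A(R) = 7 + 2*R**2 + R*(-8 + R) (A(R) = 7 + ((R**2 + (-8 + R)*R) + R**2) = 7 + ((R**2 + R*(-8 + R)) + R**2) = 7 + (2*R**2 + R*(-8 + R)) = 7 + 2*R**2 + R*(-8 + R))
A(27) + 1/(-11624) = (7 - 8*27 + 3*27**2) + 1/(-11624) = (7 - 216 + 3*729) - 1/11624 = (7 - 216 + 2187) - 1/11624 = 1978 - 1/11624 = 22992271/11624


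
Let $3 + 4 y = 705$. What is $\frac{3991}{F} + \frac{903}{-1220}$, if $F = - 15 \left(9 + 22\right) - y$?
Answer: $- \frac{178603}{25620} \approx -6.9712$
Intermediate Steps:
$y = \frac{351}{2}$ ($y = - \frac{3}{4} + \frac{1}{4} \cdot 705 = - \frac{3}{4} + \frac{705}{4} = \frac{351}{2} \approx 175.5$)
$F = - \frac{1281}{2}$ ($F = - 15 \left(9 + 22\right) - \frac{351}{2} = \left(-15\right) 31 - \frac{351}{2} = -465 - \frac{351}{2} = - \frac{1281}{2} \approx -640.5$)
$\frac{3991}{F} + \frac{903}{-1220} = \frac{3991}{- \frac{1281}{2}} + \frac{903}{-1220} = 3991 \left(- \frac{2}{1281}\right) + 903 \left(- \frac{1}{1220}\right) = - \frac{7982}{1281} - \frac{903}{1220} = - \frac{178603}{25620}$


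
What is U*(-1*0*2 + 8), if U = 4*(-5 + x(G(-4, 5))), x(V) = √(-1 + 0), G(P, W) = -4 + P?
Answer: -160 + 32*I ≈ -160.0 + 32.0*I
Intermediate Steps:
x(V) = I (x(V) = √(-1) = I)
U = -20 + 4*I (U = 4*(-5 + I) = -20 + 4*I ≈ -20.0 + 4.0*I)
U*(-1*0*2 + 8) = (-20 + 4*I)*(-1*0*2 + 8) = (-20 + 4*I)*(0*2 + 8) = (-20 + 4*I)*(0 + 8) = (-20 + 4*I)*8 = -160 + 32*I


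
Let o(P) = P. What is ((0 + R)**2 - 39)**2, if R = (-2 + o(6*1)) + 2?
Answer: 9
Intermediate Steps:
R = 6 (R = (-2 + 6*1) + 2 = (-2 + 6) + 2 = 4 + 2 = 6)
((0 + R)**2 - 39)**2 = ((0 + 6)**2 - 39)**2 = (6**2 - 39)**2 = (36 - 39)**2 = (-3)**2 = 9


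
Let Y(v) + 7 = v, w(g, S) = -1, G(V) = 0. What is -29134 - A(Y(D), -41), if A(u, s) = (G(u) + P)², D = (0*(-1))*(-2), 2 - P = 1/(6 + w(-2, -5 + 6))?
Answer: -728431/25 ≈ -29137.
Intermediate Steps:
P = 9/5 (P = 2 - 1/(6 - 1) = 2 - 1/5 = 2 - 1*⅕ = 2 - ⅕ = 9/5 ≈ 1.8000)
D = 0 (D = 0*(-2) = 0)
Y(v) = -7 + v
A(u, s) = 81/25 (A(u, s) = (0 + 9/5)² = (9/5)² = 81/25)
-29134 - A(Y(D), -41) = -29134 - 1*81/25 = -29134 - 81/25 = -728431/25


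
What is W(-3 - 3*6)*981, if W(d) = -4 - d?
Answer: 16677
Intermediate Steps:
W(-3 - 3*6)*981 = (-4 - (-3 - 3*6))*981 = (-4 - (-3 - 18))*981 = (-4 - 1*(-21))*981 = (-4 + 21)*981 = 17*981 = 16677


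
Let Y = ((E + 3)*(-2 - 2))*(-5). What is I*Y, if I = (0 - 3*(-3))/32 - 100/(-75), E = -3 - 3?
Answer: -775/8 ≈ -96.875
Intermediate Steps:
E = -6
I = 155/96 (I = (0 + 9)*(1/32) - 100*(-1/75) = 9*(1/32) + 4/3 = 9/32 + 4/3 = 155/96 ≈ 1.6146)
Y = -60 (Y = ((-6 + 3)*(-2 - 2))*(-5) = -3*(-4)*(-5) = 12*(-5) = -60)
I*Y = (155/96)*(-60) = -775/8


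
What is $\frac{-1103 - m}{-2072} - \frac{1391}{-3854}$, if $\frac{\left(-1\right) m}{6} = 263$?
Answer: $\frac{525751}{3992744} \approx 0.13168$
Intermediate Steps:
$m = -1578$ ($m = \left(-6\right) 263 = -1578$)
$\frac{-1103 - m}{-2072} - \frac{1391}{-3854} = \frac{-1103 - -1578}{-2072} - \frac{1391}{-3854} = \left(-1103 + 1578\right) \left(- \frac{1}{2072}\right) - - \frac{1391}{3854} = 475 \left(- \frac{1}{2072}\right) + \frac{1391}{3854} = - \frac{475}{2072} + \frac{1391}{3854} = \frac{525751}{3992744}$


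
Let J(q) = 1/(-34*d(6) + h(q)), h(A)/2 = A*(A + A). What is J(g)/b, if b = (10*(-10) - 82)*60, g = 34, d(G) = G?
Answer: -1/48266400 ≈ -2.0718e-8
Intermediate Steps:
h(A) = 4*A² (h(A) = 2*(A*(A + A)) = 2*(A*(2*A)) = 2*(2*A²) = 4*A²)
J(q) = 1/(-204 + 4*q²) (J(q) = 1/(-34*6 + 4*q²) = 1/(-204 + 4*q²))
b = -10920 (b = (-100 - 82)*60 = -182*60 = -10920)
J(g)/b = (1/(4*(-51 + 34²)))/(-10920) = (1/(4*(-51 + 1156)))*(-1/10920) = ((¼)/1105)*(-1/10920) = ((¼)*(1/1105))*(-1/10920) = (1/4420)*(-1/10920) = -1/48266400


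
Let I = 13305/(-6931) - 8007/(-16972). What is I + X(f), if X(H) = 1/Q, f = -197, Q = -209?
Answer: -35713665019/24585282788 ≈ -1.4526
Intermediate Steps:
X(H) = -1/209 (X(H) = 1/(-209) = -1/209)
I = -170315943/117632932 (I = 13305*(-1/6931) - 8007*(-1/16972) = -13305/6931 + 8007/16972 = -170315943/117632932 ≈ -1.4479)
I + X(f) = -170315943/117632932 - 1/209 = -35713665019/24585282788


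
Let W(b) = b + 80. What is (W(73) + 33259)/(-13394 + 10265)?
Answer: -33412/3129 ≈ -10.678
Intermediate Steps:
W(b) = 80 + b
(W(73) + 33259)/(-13394 + 10265) = ((80 + 73) + 33259)/(-13394 + 10265) = (153 + 33259)/(-3129) = 33412*(-1/3129) = -33412/3129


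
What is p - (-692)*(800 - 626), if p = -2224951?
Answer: -2104543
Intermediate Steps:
p - (-692)*(800 - 626) = -2224951 - (-692)*(800 - 626) = -2224951 - (-692)*174 = -2224951 - 1*(-120408) = -2224951 + 120408 = -2104543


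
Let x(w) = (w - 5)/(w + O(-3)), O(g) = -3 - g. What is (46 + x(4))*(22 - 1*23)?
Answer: -183/4 ≈ -45.750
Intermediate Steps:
x(w) = (-5 + w)/w (x(w) = (w - 5)/(w + (-3 - 1*(-3))) = (-5 + w)/(w + (-3 + 3)) = (-5 + w)/(w + 0) = (-5 + w)/w)
(46 + x(4))*(22 - 1*23) = (46 + (-5 + 4)/4)*(22 - 1*23) = (46 + (¼)*(-1))*(22 - 23) = (46 - ¼)*(-1) = (183/4)*(-1) = -183/4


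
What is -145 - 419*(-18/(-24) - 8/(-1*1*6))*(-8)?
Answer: 20515/3 ≈ 6838.3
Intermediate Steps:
-145 - 419*(-18/(-24) - 8/(-1*1*6))*(-8) = -145 - 419*(-18*(-1/24) - 8/((-1*6)))*(-8) = -145 - 419*(¾ - 8/(-6))*(-8) = -145 - 419*(¾ - 8*(-⅙))*(-8) = -145 - 419*(¾ + 4/3)*(-8) = -145 - 10475*(-8)/12 = -145 - 419*(-50/3) = -145 + 20950/3 = 20515/3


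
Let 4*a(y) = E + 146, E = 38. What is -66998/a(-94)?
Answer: -33499/23 ≈ -1456.5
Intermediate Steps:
a(y) = 46 (a(y) = (38 + 146)/4 = (¼)*184 = 46)
-66998/a(-94) = -66998/46 = -66998*1/46 = -33499/23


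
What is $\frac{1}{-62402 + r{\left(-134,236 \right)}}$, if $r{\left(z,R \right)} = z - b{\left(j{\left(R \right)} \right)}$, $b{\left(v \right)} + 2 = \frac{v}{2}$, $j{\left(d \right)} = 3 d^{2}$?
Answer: $- \frac{1}{146078} \approx -6.8457 \cdot 10^{-6}$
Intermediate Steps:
$b{\left(v \right)} = -2 + \frac{v}{2}$
$r{\left(z,R \right)} = 2 + z - \frac{3 R^{2}}{2}$ ($r{\left(z,R \right)} = z - \left(-2 + \frac{3 R^{2}}{2}\right) = 2 + z - \frac{3 R^{2}}{2}$)
$\frac{1}{-62402 + r{\left(-134,236 \right)}} = \frac{1}{-62402 - \left(132 + 83544\right)} = \frac{1}{-62402 - 83676} = \frac{1}{-146078} = - \frac{1}{146078}$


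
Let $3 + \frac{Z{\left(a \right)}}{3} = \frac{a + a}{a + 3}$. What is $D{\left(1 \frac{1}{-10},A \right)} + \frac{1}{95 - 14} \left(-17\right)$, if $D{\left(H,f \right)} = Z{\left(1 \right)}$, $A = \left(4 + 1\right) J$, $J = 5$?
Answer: $- \frac{1249}{162} \approx -7.7099$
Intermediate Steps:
$Z{\left(a \right)} = -9 + \frac{6 a}{3 + a}$ ($Z{\left(a \right)} = -9 + 3 \frac{a + a}{a + 3} = -9 + 3 \frac{2 a}{3 + a} = -9 + \frac{6 a}{3 + a}$)
$A = 25$ ($A = \left(4 + 1\right) 5 = 5 \cdot 5 = 25$)
$D{\left(H,f \right)} = - \frac{15}{2}$ ($D{\left(H,f \right)} = \frac{3 \left(-9 - 1\right)}{3 + 1} = \frac{3 \left(-9 - 1\right)}{4} = 3 \cdot \frac{1}{4} \left(-10\right) = - \frac{15}{2}$)
$D{\left(1 \frac{1}{-10},A \right)} + \frac{1}{95 - 14} \left(-17\right) = - \frac{15}{2} + \frac{1}{95 - 14} \left(-17\right) = - \frac{15}{2} + \frac{1}{81} \left(-17\right) = - \frac{15}{2} - \frac{17}{81} = - \frac{1249}{162}$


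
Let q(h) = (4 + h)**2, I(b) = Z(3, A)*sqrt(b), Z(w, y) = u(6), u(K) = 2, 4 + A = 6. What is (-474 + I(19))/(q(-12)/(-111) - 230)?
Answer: 26307/12797 - 111*sqrt(19)/12797 ≈ 2.0179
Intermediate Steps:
A = 2 (A = -4 + 6 = 2)
Z(w, y) = 2
I(b) = 2*sqrt(b)
(-474 + I(19))/(q(-12)/(-111) - 230) = (-474 + 2*sqrt(19))/((4 - 12)**2/(-111) - 230) = (-474 + 2*sqrt(19))/((-8)**2*(-1/111) - 230) = (-474 + 2*sqrt(19))/(64*(-1/111) - 230) = (-474 + 2*sqrt(19))/(-64/111 - 230) = (-474 + 2*sqrt(19))/(-25594/111) = (-474 + 2*sqrt(19))*(-111/25594) = 26307/12797 - 111*sqrt(19)/12797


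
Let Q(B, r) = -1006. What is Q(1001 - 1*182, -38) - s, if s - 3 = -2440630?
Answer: 2439621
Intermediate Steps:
s = -2440627 (s = 3 - 2440630 = -2440627)
Q(1001 - 1*182, -38) - s = -1006 - 1*(-2440627) = -1006 + 2440627 = 2439621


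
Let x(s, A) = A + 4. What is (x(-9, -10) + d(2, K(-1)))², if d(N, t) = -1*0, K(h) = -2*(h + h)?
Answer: 36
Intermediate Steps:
K(h) = -4*h
d(N, t) = 0
x(s, A) = 4 + A
(x(-9, -10) + d(2, K(-1)))² = ((4 - 10) + 0)² = (-6 + 0)² = (-6)² = 36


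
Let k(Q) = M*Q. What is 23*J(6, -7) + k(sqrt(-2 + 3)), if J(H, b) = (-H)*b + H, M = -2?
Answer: 1102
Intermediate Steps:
J(H, b) = H - H*b (J(H, b) = -H*b + H = H - H*b)
k(Q) = -2*Q
23*J(6, -7) + k(sqrt(-2 + 3)) = 23*(6*(1 - 1*(-7))) - 2*sqrt(-2 + 3) = 23*(6*(1 + 7)) - 2*sqrt(1) = 23*(6*8) - 2*1 = 23*48 - 2 = 1104 - 2 = 1102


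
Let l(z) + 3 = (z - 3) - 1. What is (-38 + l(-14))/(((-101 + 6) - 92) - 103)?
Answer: 59/290 ≈ 0.20345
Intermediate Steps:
l(z) = -7 + z (l(z) = -3 + ((z - 3) - 1) = -3 + ((-3 + z) - 1) = -3 + (-4 + z) = -7 + z)
(-38 + l(-14))/(((-101 + 6) - 92) - 103) = (-38 + (-7 - 14))/(((-101 + 6) - 92) - 103) = (-38 - 21)/((-95 - 92) - 103) = -59/(-187 - 103) = -59/(-290) = -59*(-1/290) = 59/290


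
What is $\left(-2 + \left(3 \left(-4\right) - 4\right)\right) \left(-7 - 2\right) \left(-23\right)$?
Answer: $-3726$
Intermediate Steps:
$\left(-2 + \left(3 \left(-4\right) - 4\right)\right) \left(-7 - 2\right) \left(-23\right) = \left(-2 - 16\right) \left(-9\right) \left(-23\right) = \left(-18\right) \left(-9\right) \left(-23\right) = 162 \left(-23\right) = -3726$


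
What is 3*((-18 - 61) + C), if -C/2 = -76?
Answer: 219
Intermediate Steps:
C = 152 (C = -2*(-76) = 152)
3*((-18 - 61) + C) = 3*((-18 - 61) + 152) = 3*(-79 + 152) = 3*73 = 219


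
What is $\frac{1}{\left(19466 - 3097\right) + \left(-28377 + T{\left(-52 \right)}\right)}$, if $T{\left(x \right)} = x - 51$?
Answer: $- \frac{1}{12111} \approx -8.257 \cdot 10^{-5}$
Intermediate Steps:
$T{\left(x \right)} = -51 + x$
$\frac{1}{\left(19466 - 3097\right) + \left(-28377 + T{\left(-52 \right)}\right)} = \frac{1}{\left(19466 - 3097\right) - 28480} = \frac{1}{16369 - 28480} = \frac{1}{-12111} = - \frac{1}{12111}$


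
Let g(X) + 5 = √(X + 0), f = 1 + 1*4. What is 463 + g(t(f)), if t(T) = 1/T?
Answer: 458 + √5/5 ≈ 458.45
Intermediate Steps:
f = 5 (f = 1 + 4 = 5)
g(X) = -5 + √X (g(X) = -5 + √(X + 0) = -5 + √X)
463 + g(t(f)) = 463 + (-5 + √(1/5)) = 463 + (-5 + √(⅕)) = 463 + (-5 + √5/5) = 458 + √5/5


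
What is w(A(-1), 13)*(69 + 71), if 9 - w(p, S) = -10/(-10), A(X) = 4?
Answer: 1120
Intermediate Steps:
w(p, S) = 8 (w(p, S) = 9 - (-10)/(-10) = 9 - (-10)*(-1)/10 = 9 - 1*1 = 9 - 1 = 8)
w(A(-1), 13)*(69 + 71) = 8*(69 + 71) = 8*140 = 1120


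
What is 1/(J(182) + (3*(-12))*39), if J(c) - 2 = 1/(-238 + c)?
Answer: -56/78513 ≈ -0.00071326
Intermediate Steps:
J(c) = 2 + 1/(-238 + c)
1/(J(182) + (3*(-12))*39) = 1/((-475 + 2*182)/(-238 + 182) + (3*(-12))*39) = 1/((-475 + 364)/(-56) - 36*39) = 1/(-1/56*(-111) - 1404) = 1/(111/56 - 1404) = 1/(-78513/56) = -56/78513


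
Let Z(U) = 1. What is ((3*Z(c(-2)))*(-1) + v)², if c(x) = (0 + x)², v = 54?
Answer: 2601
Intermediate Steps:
c(x) = x²
((3*Z(c(-2)))*(-1) + v)² = ((3*1)*(-1) + 54)² = (3*(-1) + 54)² = (-3 + 54)² = 51² = 2601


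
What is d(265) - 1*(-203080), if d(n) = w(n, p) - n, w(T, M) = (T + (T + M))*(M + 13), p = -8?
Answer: 205425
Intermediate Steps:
w(T, M) = (13 + M)*(M + 2*T) (w(T, M) = (T + (M + T))*(13 + M) = (M + 2*T)*(13 + M) = (13 + M)*(M + 2*T))
d(n) = -40 + 9*n (d(n) = ((-8)² + 13*(-8) + 26*n + 2*(-8)*n) - n = (64 - 104 + 26*n - 16*n) - n = (-40 + 10*n) - n = -40 + 9*n)
d(265) - 1*(-203080) = (-40 + 9*265) - 1*(-203080) = (-40 + 2385) + 203080 = 2345 + 203080 = 205425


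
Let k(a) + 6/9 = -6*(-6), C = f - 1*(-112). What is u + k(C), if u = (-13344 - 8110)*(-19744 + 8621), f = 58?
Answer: 715898632/3 ≈ 2.3863e+8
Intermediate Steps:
C = 170 (C = 58 - 1*(-112) = 58 + 112 = 170)
u = 238632842 (u = -21454*(-11123) = 238632842)
k(a) = 106/3 (k(a) = -2/3 - 6*(-6) = -2/3 + 36 = 106/3)
u + k(C) = 238632842 + 106/3 = 715898632/3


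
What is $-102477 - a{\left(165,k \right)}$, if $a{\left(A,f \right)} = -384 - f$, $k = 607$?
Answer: $-101486$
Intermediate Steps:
$-102477 - a{\left(165,k \right)} = -102477 - \left(-384 - 607\right) = -102477 - -991 = -102477 + 991 = -101486$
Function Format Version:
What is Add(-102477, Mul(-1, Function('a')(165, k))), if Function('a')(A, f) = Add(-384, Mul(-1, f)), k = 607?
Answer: -101486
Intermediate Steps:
Add(-102477, Mul(-1, Function('a')(165, k))) = Add(-102477, Mul(-1, Add(-384, Mul(-1, 607)))) = Add(-102477, Mul(-1, Add(-384, -607))) = Add(-102477, Mul(-1, -991)) = Add(-102477, 991) = -101486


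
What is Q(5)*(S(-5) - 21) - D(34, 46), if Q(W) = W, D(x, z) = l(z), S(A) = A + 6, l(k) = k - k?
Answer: -100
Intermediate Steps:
l(k) = 0
S(A) = 6 + A
D(x, z) = 0
Q(5)*(S(-5) - 21) - D(34, 46) = 5*((6 - 5) - 21) - 1*0 = 5*(1 - 21) + 0 = 5*(-20) + 0 = -100 + 0 = -100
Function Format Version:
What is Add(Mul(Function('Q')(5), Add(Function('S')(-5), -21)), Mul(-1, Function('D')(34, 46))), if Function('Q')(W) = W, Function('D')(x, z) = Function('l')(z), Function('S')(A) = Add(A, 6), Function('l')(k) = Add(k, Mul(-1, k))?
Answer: -100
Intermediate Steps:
Function('l')(k) = 0
Function('S')(A) = Add(6, A)
Function('D')(x, z) = 0
Add(Mul(Function('Q')(5), Add(Function('S')(-5), -21)), Mul(-1, Function('D')(34, 46))) = Add(Mul(5, Add(Add(6, -5), -21)), Mul(-1, 0)) = Add(Mul(5, Add(1, -21)), 0) = Add(Mul(5, -20), 0) = Add(-100, 0) = -100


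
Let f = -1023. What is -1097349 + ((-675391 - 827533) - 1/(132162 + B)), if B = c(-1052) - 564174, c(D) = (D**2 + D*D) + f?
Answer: -4629455841830/1780373 ≈ -2.6003e+6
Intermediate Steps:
c(D) = -1023 + 2*D**2 (c(D) = (D**2 + D*D) - 1023 = (D**2 + D**2) - 1023 = 2*D**2 - 1023 = -1023 + 2*D**2)
B = 1648211 (B = (-1023 + 2*(-1052)**2) - 564174 = (-1023 + 2*1106704) - 564174 = (-1023 + 2213408) - 564174 = 2212385 - 564174 = 1648211)
-1097349 + ((-675391 - 827533) - 1/(132162 + B)) = -1097349 + ((-675391 - 827533) - 1/(132162 + 1648211)) = -1097349 + (-1502924 - 1/1780373) = -1097349 - 2675765310653/1780373 = -4629455841830/1780373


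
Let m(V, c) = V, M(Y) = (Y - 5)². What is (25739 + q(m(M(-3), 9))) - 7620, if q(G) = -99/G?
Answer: 1159517/64 ≈ 18117.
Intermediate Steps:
M(Y) = (-5 + Y)²
(25739 + q(m(M(-3), 9))) - 7620 = (25739 - 99/(-5 - 3)²) - 7620 = (25739 - 99/((-8)²)) - 7620 = (25739 - 99/64) - 7620 = 1647197/64 - 7620 = 1159517/64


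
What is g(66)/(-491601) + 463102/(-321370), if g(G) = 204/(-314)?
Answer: -5957134668279/4133962116515 ≈ -1.4410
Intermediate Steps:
g(G) = -102/157 (g(G) = 204*(-1/314) = -102/157)
g(66)/(-491601) + 463102/(-321370) = -102/157/(-491601) + 463102/(-321370) = -102/157*(-1/491601) + 463102*(-1/321370) = 34/25727119 - 231551/160685 = -5957134668279/4133962116515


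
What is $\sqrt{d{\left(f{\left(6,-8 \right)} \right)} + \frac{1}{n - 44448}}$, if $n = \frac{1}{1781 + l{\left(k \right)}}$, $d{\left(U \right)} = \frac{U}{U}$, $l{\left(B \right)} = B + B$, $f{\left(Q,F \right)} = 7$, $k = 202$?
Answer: $\frac{\sqrt{9431864453466026}}{97118879} \approx 0.99999$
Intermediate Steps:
$l{\left(B \right)} = 2 B$
$d{\left(U \right)} = 1$
$n = \frac{1}{2185}$ ($n = \frac{1}{1781 + 2 \cdot 202} = \frac{1}{1781 + 404} = \frac{1}{2185} \approx 0.00045767$)
$\sqrt{d{\left(f{\left(6,-8 \right)} \right)} + \frac{1}{n - 44448}} = \sqrt{1 + \frac{1}{\frac{1}{2185} - 44448}} = \sqrt{1 + \frac{1}{- \frac{97118879}{2185}}} = \sqrt{1 - \frac{2185}{97118879}} = \sqrt{\frac{97116694}{97118879}} = \frac{\sqrt{9431864453466026}}{97118879}$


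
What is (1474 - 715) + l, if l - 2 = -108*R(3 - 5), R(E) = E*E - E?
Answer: 113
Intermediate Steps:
R(E) = E² - E
l = -646 (l = 2 - 108*(3 - 5)*(-1 + (3 - 5)) = 2 - (-216)*(-1 - 2) = 2 - (-216)*(-3) = 2 - 108*6 = 2 - 648 = -646)
(1474 - 715) + l = (1474 - 715) - 646 = 759 - 646 = 113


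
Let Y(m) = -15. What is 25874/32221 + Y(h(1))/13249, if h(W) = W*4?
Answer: 342321311/426896029 ≈ 0.80188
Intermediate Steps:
h(W) = 4*W
25874/32221 + Y(h(1))/13249 = 25874/32221 - 15/13249 = 342321311/426896029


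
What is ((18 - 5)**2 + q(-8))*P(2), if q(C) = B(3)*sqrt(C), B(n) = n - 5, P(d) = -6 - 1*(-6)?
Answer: 0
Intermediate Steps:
P(d) = 0 (P(d) = -6 + 6 = 0)
B(n) = -5 + n
q(C) = -2*sqrt(C) (q(C) = (-5 + 3)*sqrt(C) = -2*sqrt(C))
((18 - 5)**2 + q(-8))*P(2) = ((18 - 5)**2 - 4*I*sqrt(2))*0 = (13**2 - 4*I*sqrt(2))*0 = (169 - 4*I*sqrt(2))*0 = 0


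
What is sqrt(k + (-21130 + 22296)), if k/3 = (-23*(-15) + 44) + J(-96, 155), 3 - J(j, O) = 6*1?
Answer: 2*sqrt(581) ≈ 48.208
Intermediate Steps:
J(j, O) = -3 (J(j, O) = 3 - 6 = -3)
k = 1158 (k = 3*((-23*(-15) + 44) - 3) = 3*((345 + 44) - 3) = 3*(389 - 3) = 3*386 = 1158)
sqrt(k + (-21130 + 22296)) = sqrt(1158 + (-21130 + 22296)) = sqrt(1158 + 1166) = sqrt(2324) = 2*sqrt(581)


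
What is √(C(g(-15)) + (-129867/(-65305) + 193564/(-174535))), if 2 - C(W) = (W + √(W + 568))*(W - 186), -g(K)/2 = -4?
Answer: √1184588173089537850353/455920327 ≈ 75.491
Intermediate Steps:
g(K) = 8 (g(K) = -2*(-4) = 8)
C(W) = 2 - (-186 + W)*(W + √(568 + W)) (C(W) = 2 - (W + √(W + 568))*(W - 186) = 2 - (W + √(568 + W))*(-186 + W) = 2 - (-186 + W)*(W + √(568 + W)))
√(C(g(-15)) + (-129867/(-65305) + 193564/(-174535))) = √((2 - 1*8² + 186*8 + 186*√(568 + 8) - 1*8*√(568 + 8)) + (-129867/(-65305) + 193564/(-174535))) = √((2 - 1*64 + 1488 + 186*√576 - 1*8*√576) + (-129867*(-1/65305) + 193564*(-1/174535))) = √((2 - 64 + 1488 + 186*24 - 1*8*24) + (129867/65305 - 193564/174535)) = √((2 - 64 + 1488 + 4464 - 192) + 401025593/455920327) = √(5698 + 401025593/455920327) = √(2598235048839/455920327) = √1184588173089537850353/455920327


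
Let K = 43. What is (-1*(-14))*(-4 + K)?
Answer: 546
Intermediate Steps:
(-1*(-14))*(-4 + K) = (-1*(-14))*(-4 + 43) = 14*39 = 546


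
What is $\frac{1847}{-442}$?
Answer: $- \frac{1847}{442} \approx -4.1787$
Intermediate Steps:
$\frac{1847}{-442} = 1847 \left(- \frac{1}{442}\right) = - \frac{1847}{442}$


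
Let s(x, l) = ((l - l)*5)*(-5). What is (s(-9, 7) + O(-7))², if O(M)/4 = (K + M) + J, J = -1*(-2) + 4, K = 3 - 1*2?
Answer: 0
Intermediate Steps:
K = 1 (K = 3 - 2 = 1)
J = 6 (J = 2 + 4 = 6)
s(x, l) = 0 (s(x, l) = (0*5)*(-5) = 0*(-5) = 0)
O(M) = 28 + 4*M (O(M) = 4*((1 + M) + 6) = 4*(7 + M) = 28 + 4*M)
(s(-9, 7) + O(-7))² = (0 + (28 + 4*(-7)))² = (0 + (28 - 28))² = (0 + 0)² = 0² = 0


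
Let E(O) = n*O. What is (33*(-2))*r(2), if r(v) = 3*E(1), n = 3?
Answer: -594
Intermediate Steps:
E(O) = 3*O
r(v) = 9 (r(v) = 3*(3*1) = 3*3 = 9)
(33*(-2))*r(2) = (33*(-2))*9 = -66*9 = -594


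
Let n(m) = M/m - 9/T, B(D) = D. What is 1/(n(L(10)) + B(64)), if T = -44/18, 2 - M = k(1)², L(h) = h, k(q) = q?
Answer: 55/3728 ≈ 0.014753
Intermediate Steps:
M = 1 (M = 2 - 1*1² = 2 - 1*1 = 2 - 1 = 1)
T = -22/9 (T = -44*1/18 = -22/9 ≈ -2.4444)
n(m) = 81/22 + 1/m (n(m) = 1/m - 9/(-22/9) = 1/m - 9*(-9/22) = 1/m + 81/22 = 81/22 + 1/m)
1/(n(L(10)) + B(64)) = 1/((81/22 + 1/10) + 64) = 1/((81/22 + ⅒) + 64) = 1/(208/55 + 64) = 1/(3728/55) = 55/3728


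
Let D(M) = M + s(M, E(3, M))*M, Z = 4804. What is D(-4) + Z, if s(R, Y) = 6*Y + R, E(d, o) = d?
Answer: 4744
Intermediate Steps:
s(R, Y) = R + 6*Y
D(M) = M + M*(18 + M) (D(M) = M + (M + 6*3)*M = M + (M + 18)*M = M + (18 + M)*M = M + M*(18 + M))
D(-4) + Z = -4*(19 - 4) + 4804 = -4*15 + 4804 = -60 + 4804 = 4744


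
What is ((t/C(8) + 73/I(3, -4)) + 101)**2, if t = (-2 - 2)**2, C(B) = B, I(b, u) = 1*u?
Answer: 114921/16 ≈ 7182.6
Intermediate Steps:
I(b, u) = u
t = 16 (t = (-4)**2 = 16)
((t/C(8) + 73/I(3, -4)) + 101)**2 = ((16/8 + 73/(-4)) + 101)**2 = ((16*(1/8) + 73*(-1/4)) + 101)**2 = ((2 - 73/4) + 101)**2 = (-65/4 + 101)**2 = (339/4)**2 = 114921/16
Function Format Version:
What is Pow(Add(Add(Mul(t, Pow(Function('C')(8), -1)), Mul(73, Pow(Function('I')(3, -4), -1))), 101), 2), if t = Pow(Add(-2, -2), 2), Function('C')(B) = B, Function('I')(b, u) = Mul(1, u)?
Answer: Rational(114921, 16) ≈ 7182.6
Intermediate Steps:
Function('I')(b, u) = u
t = 16 (t = Pow(-4, 2) = 16)
Pow(Add(Add(Mul(t, Pow(Function('C')(8), -1)), Mul(73, Pow(Function('I')(3, -4), -1))), 101), 2) = Pow(Add(Add(Mul(16, Pow(8, -1)), Mul(73, Pow(-4, -1))), 101), 2) = Pow(Add(Add(Mul(16, Rational(1, 8)), Mul(73, Rational(-1, 4))), 101), 2) = Pow(Add(Add(2, Rational(-73, 4)), 101), 2) = Pow(Add(Rational(-65, 4), 101), 2) = Pow(Rational(339, 4), 2) = Rational(114921, 16)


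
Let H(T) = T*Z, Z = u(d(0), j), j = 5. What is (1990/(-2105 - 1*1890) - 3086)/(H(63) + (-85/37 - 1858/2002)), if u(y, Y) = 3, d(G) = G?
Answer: -91337390144/5497547465 ≈ -16.614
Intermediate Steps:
Z = 3
H(T) = 3*T (H(T) = T*3 = 3*T)
(1990/(-2105 - 1*1890) - 3086)/(H(63) + (-85/37 - 1858/2002)) = (1990/(-2105 - 1*1890) - 3086)/(3*63 + (-85/37 - 1858/2002)) = (1990/(-2105 - 1890) - 3086)/(189 + (-85*1/37 - 1858*1/2002)) = (1990/(-3995) - 3086)/(189 + (-85/37 - 929/1001)) = (1990*(-1/3995) - 3086)/(189 - 119458/37037) = (-398/799 - 3086)/(6880535/37037) = -2466112/799*37037/6880535 = -91337390144/5497547465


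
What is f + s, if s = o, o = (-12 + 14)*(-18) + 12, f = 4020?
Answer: 3996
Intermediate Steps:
o = -24 (o = 2*(-18) + 12 = -36 + 12 = -24)
s = -24
f + s = 4020 - 24 = 3996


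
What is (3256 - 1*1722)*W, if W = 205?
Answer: 314470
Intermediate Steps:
(3256 - 1*1722)*W = (3256 - 1*1722)*205 = (3256 - 1722)*205 = 1534*205 = 314470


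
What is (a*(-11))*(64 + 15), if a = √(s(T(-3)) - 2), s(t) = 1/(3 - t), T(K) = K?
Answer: -869*I*√66/6 ≈ -1176.6*I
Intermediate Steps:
a = I*√66/6 (a = √(-1/(-3 - 3) - 2) = √(-1/(-6) - 2) = √(-1*(-⅙) - 2) = √(⅙ - 2) = √(-11/6) = I*√66/6 ≈ 1.354*I)
(a*(-11))*(64 + 15) = ((I*√66/6)*(-11))*(64 + 15) = -11*I*√66/6*79 = -869*I*√66/6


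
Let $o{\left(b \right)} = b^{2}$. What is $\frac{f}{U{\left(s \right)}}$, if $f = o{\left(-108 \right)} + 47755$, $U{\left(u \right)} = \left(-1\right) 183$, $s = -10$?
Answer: $- \frac{59419}{183} \approx -324.69$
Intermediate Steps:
$U{\left(u \right)} = -183$
$f = 59419$ ($f = \left(-108\right)^{2} + 47755 = 11664 + 47755 = 59419$)
$\frac{f}{U{\left(s \right)}} = \frac{59419}{-183} = 59419 \left(- \frac{1}{183}\right) = - \frac{59419}{183}$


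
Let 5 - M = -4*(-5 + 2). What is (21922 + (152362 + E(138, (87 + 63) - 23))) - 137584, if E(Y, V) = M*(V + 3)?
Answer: 35790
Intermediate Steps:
M = -7 (M = 5 - (-4)*(-5 + 2) = 5 - (-4)*(-3) = 5 - 1*12 = 5 - 12 = -7)
E(Y, V) = -21 - 7*V (E(Y, V) = -7*(V + 3) = -7*(3 + V) = -21 - 7*V)
(21922 + (152362 + E(138, (87 + 63) - 23))) - 137584 = (21922 + (152362 + (-21 - 7*((87 + 63) - 23)))) - 137584 = (21922 + (152362 + (-21 - 7*(150 - 23)))) - 137584 = (21922 + (152362 + (-21 - 7*127))) - 137584 = (21922 + (152362 + (-21 - 889))) - 137584 = (21922 + (152362 - 910)) - 137584 = (21922 + 151452) - 137584 = 173374 - 137584 = 35790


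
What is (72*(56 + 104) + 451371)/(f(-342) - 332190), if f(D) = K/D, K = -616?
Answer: -79154361/56804182 ≈ -1.3935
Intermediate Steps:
f(D) = -616/D
(72*(56 + 104) + 451371)/(f(-342) - 332190) = (72*(56 + 104) + 451371)/(-616/(-342) - 332190) = (72*160 + 451371)/(-616*(-1/342) - 332190) = (11520 + 451371)/(308/171 - 332190) = 462891/(-56804182/171) = 462891*(-171/56804182) = -79154361/56804182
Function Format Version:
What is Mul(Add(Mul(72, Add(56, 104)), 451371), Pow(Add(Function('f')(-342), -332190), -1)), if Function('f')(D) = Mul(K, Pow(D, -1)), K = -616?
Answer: Rational(-79154361, 56804182) ≈ -1.3935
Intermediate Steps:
Function('f')(D) = Mul(-616, Pow(D, -1))
Mul(Add(Mul(72, Add(56, 104)), 451371), Pow(Add(Function('f')(-342), -332190), -1)) = Mul(Add(Mul(72, Add(56, 104)), 451371), Pow(Add(Mul(-616, Pow(-342, -1)), -332190), -1)) = Mul(Add(Mul(72, 160), 451371), Pow(Add(Mul(-616, Rational(-1, 342)), -332190), -1)) = Mul(Add(11520, 451371), Pow(Add(Rational(308, 171), -332190), -1)) = Mul(462891, Pow(Rational(-56804182, 171), -1)) = Mul(462891, Rational(-171, 56804182)) = Rational(-79154361, 56804182)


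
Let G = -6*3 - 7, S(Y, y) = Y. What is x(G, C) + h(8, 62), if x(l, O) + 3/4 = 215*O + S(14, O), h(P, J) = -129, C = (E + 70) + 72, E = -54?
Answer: 75217/4 ≈ 18804.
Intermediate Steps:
C = 88 (C = (-54 + 70) + 72 = 16 + 72 = 88)
G = -25 (G = -18 - 7 = -25)
x(l, O) = 53/4 + 215*O (x(l, O) = -¾ + (215*O + 14) = -¾ + (14 + 215*O) = 53/4 + 215*O)
x(G, C) + h(8, 62) = (53/4 + 215*88) - 129 = (53/4 + 18920) - 129 = 75733/4 - 129 = 75217/4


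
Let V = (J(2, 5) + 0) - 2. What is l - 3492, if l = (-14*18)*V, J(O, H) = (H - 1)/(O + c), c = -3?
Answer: -1980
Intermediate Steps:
J(O, H) = (-1 + H)/(-3 + O) (J(O, H) = (H - 1)/(O - 3) = (-1 + H)/(-3 + O))
V = -6 (V = ((-1 + 5)/(-3 + 2) + 0) - 2 = (4/(-1) + 0) - 2 = (-1*4 + 0) - 2 = (-4 + 0) - 2 = -4 - 2 = -6)
l = 1512 (l = -14*18*(-6) = -252*(-6) = 1512)
l - 3492 = 1512 - 3492 = -1980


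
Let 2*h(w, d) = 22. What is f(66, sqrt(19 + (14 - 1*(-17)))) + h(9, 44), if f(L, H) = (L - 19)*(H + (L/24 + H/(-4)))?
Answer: 561/4 + 705*sqrt(2)/4 ≈ 389.50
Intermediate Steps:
h(w, d) = 11 (h(w, d) = (1/2)*22 = 11)
f(L, H) = (-19 + L)*(L/24 + 3*H/4) (f(L, H) = (-19 + L)*(H + (L*(1/24) + H*(-1/4))) = (-19 + L)*(H + (L/24 - H/4)) = (-19 + L)*(H + (-H/4 + L/24)) = (-19 + L)*(L/24 + 3*H/4))
f(66, sqrt(19 + (14 - 1*(-17)))) + h(9, 44) = (-57*sqrt(19 + (14 - 1*(-17)))/4 - 19/24*66 + (1/24)*66**2 + (3/4)*sqrt(19 + (14 - 1*(-17)))*66) + 11 = (-57*sqrt(19 + (14 + 17))/4 - 209/4 + (1/24)*4356 + (3/4)*sqrt(19 + (14 + 17))*66) + 11 = (-57*sqrt(19 + 31)/4 - 209/4 + 363/2 + (3/4)*sqrt(19 + 31)*66) + 11 = (-285*sqrt(2)/4 - 209/4 + 363/2 + (3/4)*sqrt(50)*66) + 11 = (-285*sqrt(2)/4 - 209/4 + 363/2 + (3/4)*(5*sqrt(2))*66) + 11 = (-285*sqrt(2)/4 - 209/4 + 363/2 + 495*sqrt(2)/2) + 11 = (517/4 + 705*sqrt(2)/4) + 11 = 561/4 + 705*sqrt(2)/4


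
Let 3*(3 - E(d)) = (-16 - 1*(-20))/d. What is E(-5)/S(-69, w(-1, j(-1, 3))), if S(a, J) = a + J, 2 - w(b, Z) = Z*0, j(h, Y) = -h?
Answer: -49/1005 ≈ -0.048756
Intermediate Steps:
w(b, Z) = 2 (w(b, Z) = 2 - Z*0 = 2 - 1*0 = 2 + 0 = 2)
E(d) = 3 - 4/(3*d) (E(d) = 3 - (-16 - 1*(-20))/(3*d) = 3 - (-16 + 20)/(3*d) = 3 - 4/(3*d))
S(a, J) = J + a
E(-5)/S(-69, w(-1, j(-1, 3))) = (3 - 4/3/(-5))/(2 - 69) = (3 - 4/3*(-⅕))/(-67) = (3 + 4/15)*(-1/67) = (49/15)*(-1/67) = -49/1005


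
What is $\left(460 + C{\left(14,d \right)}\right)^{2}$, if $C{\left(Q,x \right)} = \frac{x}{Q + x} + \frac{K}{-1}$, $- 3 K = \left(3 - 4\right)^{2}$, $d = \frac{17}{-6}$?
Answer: $\frac{8551810576}{40401} \approx 2.1167 \cdot 10^{5}$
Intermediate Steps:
$d = - \frac{17}{6}$ ($d = 17 \left(- \frac{1}{6}\right) = - \frac{17}{6} \approx -2.8333$)
$K = - \frac{1}{3}$ ($K = - \frac{\left(3 - 4\right)^{2}}{3} = - \frac{\left(-1\right)^{2}}{3} = \left(- \frac{1}{3}\right) 1 = - \frac{1}{3} \approx -0.33333$)
$C{\left(Q,x \right)} = \frac{1}{3} + \frac{x}{Q + x}$ ($C{\left(Q,x \right)} = \frac{x}{Q + x} - \frac{1}{3 \left(-1\right)} = \frac{x}{Q + x} - - \frac{1}{3} = \frac{x}{Q + x} + \frac{1}{3} = \frac{1}{3} + \frac{x}{Q + x}$)
$\left(460 + C{\left(14,d \right)}\right)^{2} = \left(460 + \frac{14 + 4 \left(- \frac{17}{6}\right)}{3 \left(14 - \frac{17}{6}\right)}\right)^{2} = \left(460 + \frac{14 - \frac{34}{3}}{3 \cdot \frac{67}{6}}\right)^{2} = \left(460 + \frac{1}{3} \cdot \frac{6}{67} \cdot \frac{8}{3}\right)^{2} = \left(460 + \frac{16}{201}\right)^{2} = \left(\frac{92476}{201}\right)^{2} = \frac{8551810576}{40401}$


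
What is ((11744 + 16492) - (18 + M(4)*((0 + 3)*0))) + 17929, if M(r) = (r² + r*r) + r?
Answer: 46147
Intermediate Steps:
M(r) = r + 2*r² (M(r) = (r² + r²) + r = 2*r² + r = r + 2*r²)
((11744 + 16492) - (18 + M(4)*((0 + 3)*0))) + 17929 = ((11744 + 16492) - (18 + (4*(1 + 2*4))*((0 + 3)*0))) + 17929 = (28236 - (18 + (4*(1 + 8))*(3*0))) + 17929 = (28236 - (18 + (4*9)*0)) + 17929 = (28236 - (18 + 36*0)) + 17929 = (28236 - (18 + 0)) + 17929 = (28236 - 1*18) + 17929 = (28236 - 18) + 17929 = 28218 + 17929 = 46147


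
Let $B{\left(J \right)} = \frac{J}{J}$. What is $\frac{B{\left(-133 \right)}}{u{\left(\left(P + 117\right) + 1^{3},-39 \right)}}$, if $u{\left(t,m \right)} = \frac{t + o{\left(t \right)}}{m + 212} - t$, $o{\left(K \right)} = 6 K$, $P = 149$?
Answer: $- \frac{173}{44322} \approx -0.0039033$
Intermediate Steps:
$u{\left(t,m \right)} = - t + \frac{7 t}{212 + m}$ ($u{\left(t,m \right)} = \frac{t + 6 t}{m + 212} - t = \frac{7 t}{212 + m} - t = - t + \frac{7 t}{212 + m}$)
$B{\left(J \right)} = 1$
$\frac{B{\left(-133 \right)}}{u{\left(\left(P + 117\right) + 1^{3},-39 \right)}} = 1 \frac{1}{\left(\left(149 + 117\right) + 1^{3}\right) \frac{1}{212 - 39} \left(-205 - -39\right)} = 1 \frac{1}{\left(266 + 1\right) \frac{1}{173} \left(-205 + 39\right)} = 1 \frac{1}{267 \cdot \frac{1}{173} \left(-166\right)} = 1 \frac{1}{- \frac{44322}{173}} = 1 \left(- \frac{173}{44322}\right) = - \frac{173}{44322}$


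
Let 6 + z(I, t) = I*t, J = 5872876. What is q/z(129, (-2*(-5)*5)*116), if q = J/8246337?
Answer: 2936438/3084929932689 ≈ 9.5187e-7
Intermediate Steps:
z(I, t) = -6 + I*t
q = 5872876/8246337 ≈ 0.71218
q/z(129, (-2*(-5)*5)*116) = 5872876/(8246337*(-6 + 129*((-2*(-5)*5)*116))) = 5872876/(8246337*(-6 + 129*((10*5)*116))) = 5872876/(8246337*(-6 + 129*(50*116))) = 5872876/(8246337*(-6 + 129*5800)) = 5872876/(8246337*(-6 + 748200)) = (5872876/8246337)/748194 = (5872876/8246337)*(1/748194) = 2936438/3084929932689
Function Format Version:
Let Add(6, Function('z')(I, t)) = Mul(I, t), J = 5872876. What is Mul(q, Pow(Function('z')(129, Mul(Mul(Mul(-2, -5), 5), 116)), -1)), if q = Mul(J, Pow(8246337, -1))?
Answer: Rational(2936438, 3084929932689) ≈ 9.5187e-7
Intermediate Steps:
Function('z')(I, t) = Add(-6, Mul(I, t))
q = Rational(5872876, 8246337) (q = Mul(5872876, Pow(8246337, -1)) = Mul(5872876, Rational(1, 8246337)) = Rational(5872876, 8246337) ≈ 0.71218)
Mul(q, Pow(Function('z')(129, Mul(Mul(Mul(-2, -5), 5), 116)), -1)) = Mul(Rational(5872876, 8246337), Pow(Add(-6, Mul(129, Mul(Mul(Mul(-2, -5), 5), 116))), -1)) = Mul(Rational(5872876, 8246337), Pow(Add(-6, Mul(129, Mul(Mul(10, 5), 116))), -1)) = Mul(Rational(5872876, 8246337), Pow(Add(-6, Mul(129, Mul(50, 116))), -1)) = Mul(Rational(5872876, 8246337), Pow(Add(-6, Mul(129, 5800)), -1)) = Mul(Rational(5872876, 8246337), Pow(Add(-6, 748200), -1)) = Mul(Rational(5872876, 8246337), Pow(748194, -1)) = Mul(Rational(5872876, 8246337), Rational(1, 748194)) = Rational(2936438, 3084929932689)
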